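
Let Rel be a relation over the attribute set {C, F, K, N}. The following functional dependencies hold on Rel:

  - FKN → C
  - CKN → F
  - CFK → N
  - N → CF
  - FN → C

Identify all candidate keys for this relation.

Attribute K never appears on the right-hand side of any dependency, so K must belong to every candidate key.
{K}⁺ = {K}, which is not all of the schema, so we must add further attributes.
{K, N}⁺: N→CF adds C, F → {C, F, K, N}.
{C, F, K}⁺: CFK→N adds N → {C, F, K, N}.

KN, CFK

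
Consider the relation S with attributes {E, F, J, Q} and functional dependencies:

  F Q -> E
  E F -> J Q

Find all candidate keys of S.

EF, FQ

{E, F}⁺: EF→JQ adds J, Q → {E, F, J, Q}. Minimal: {F}⁺ = {F}; {E}⁺ = {E} — none reach the full schema.
{F, Q}⁺: FQ→E adds E; EF→JQ adds J → {E, F, J, Q}. Minimal: {Q}⁺ = {Q}; {F}⁺ = {F} — none reach the full schema.
Any other superkey contains one of these as a subset, so there are no further candidate keys.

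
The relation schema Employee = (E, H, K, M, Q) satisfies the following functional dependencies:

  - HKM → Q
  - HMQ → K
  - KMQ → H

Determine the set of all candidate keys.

{E, H, K, M}; {E, H, M, Q}; {E, K, M, Q}

Attributes E, M never appear on any right-hand side, so every candidate key must contain {E, M}.
{E, M}⁺ = {E, M}, which is not all of the schema, so we must add further attributes.
{E, H, K, M}⁺: HKM→Q adds Q → {E, H, K, M, Q}. Minimal: {H, K, M}⁺ = {H, K, M, Q}; {E, K, M}⁺ = {E, K, M}; {E, H, M}⁺ = {E, H, M}; … — none reach the full schema.
{E, H, M, Q}⁺: HMQ→K adds K → {E, H, K, M, Q}. Minimal: {H, M, Q}⁺ = {H, K, M, Q}; {E, M, Q}⁺ = {E, M, Q}; {E, H, Q}⁺ = {E, H, Q}; … — none reach the full schema.
{E, K, M, Q}⁺: KMQ→H adds H → {E, H, K, M, Q}. Minimal: {K, M, Q}⁺ = {H, K, M, Q}; {E, M, Q}⁺ = {E, M, Q}; {E, K, Q}⁺ = {E, K, Q}; … — none reach the full schema.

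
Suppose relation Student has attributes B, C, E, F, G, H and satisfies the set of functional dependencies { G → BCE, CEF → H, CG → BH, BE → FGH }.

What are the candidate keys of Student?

{G}⁺: G→BCE adds B, C, E; CG→BH adds H; BE→FGH adds F → {B, C, E, F, G, H}.
{B, E}⁺: BE→FGH adds F, G, H; G→BCE adds C → {B, C, E, F, G, H}. Minimal: {E}⁺ = {E}; {B}⁺ = {B} — none reach the full schema.
Any other superkey contains one of these as a subset, so there are no further candidate keys.

G, BE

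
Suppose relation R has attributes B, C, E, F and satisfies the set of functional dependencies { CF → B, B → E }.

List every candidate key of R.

(C, F)

Attributes C, F never appear on any right-hand side, so every candidate key must contain {C, F}.
{C, F}⁺ = {B, C, E, F}, which is all of the schema, so {C, F} is the only candidate key.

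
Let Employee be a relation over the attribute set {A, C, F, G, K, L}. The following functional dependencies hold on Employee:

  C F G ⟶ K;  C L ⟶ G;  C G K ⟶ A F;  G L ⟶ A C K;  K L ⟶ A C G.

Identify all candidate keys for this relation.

CL, GL, KL

{C, L}⁺: CL→G adds G; GL→ACK adds A, K; CGK→AF adds F → {A, C, F, G, K, L}.
{G, L}⁺: GL→ACK adds A, C, K; CGK→AF adds F → {A, C, F, G, K, L}.
{K, L}⁺: KL→ACG adds A, C, G; CGK→AF adds F → {A, C, F, G, K, L}.
Any other superkey contains one of these as a subset, so there are no further candidate keys.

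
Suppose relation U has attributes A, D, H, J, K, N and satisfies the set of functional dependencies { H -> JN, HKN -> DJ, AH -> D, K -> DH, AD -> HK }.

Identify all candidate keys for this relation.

{A, D}⁺: AD→HK adds H, K; H→JN adds J, N → {A, D, H, J, K, N}. Minimal: {D}⁺ = {D}; {A}⁺ = {A} — none reach the full schema.
{A, H}⁺: H→JN adds J, N; AH→D adds D; AD→HK adds K → {A, D, H, J, K, N}. Minimal: {H}⁺ = {H, J, N}; {A}⁺ = {A} — none reach the full schema.
{A, K}⁺: K→DH adds D, H; H→JN adds J, N → {A, D, H, J, K, N}. Minimal: {K}⁺ = {D, H, J, K, N}; {A}⁺ = {A} — none reach the full schema.

(A, D); (A, H); (A, K)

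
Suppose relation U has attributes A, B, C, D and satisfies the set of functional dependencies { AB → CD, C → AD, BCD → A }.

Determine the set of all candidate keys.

Attribute B never appears on the right-hand side of any dependency, so B must belong to every candidate key.
{B}⁺ = {B}, which is not all of the schema, so we must add further attributes.
{A, B}⁺: AB→CD adds C, D → {A, B, C, D}. Minimal: {B}⁺ = {B}; {A}⁺ = {A} — none reach the full schema.
{B, C}⁺: C→AD adds A, D → {A, B, C, D}. Minimal: {C}⁺ = {A, C, D}; {B}⁺ = {B} — none reach the full schema.
Any other superkey contains one of these as a subset, so there are no further candidate keys.

(A, B), (B, C)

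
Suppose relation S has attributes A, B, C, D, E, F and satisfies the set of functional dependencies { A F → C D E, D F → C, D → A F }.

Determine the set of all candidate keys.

Attribute B never appears on the right-hand side of any dependency, so B must belong to every candidate key.
{B}⁺ = {B}, which is not all of the schema, so we must add further attributes.
{B, D}⁺: D→AF adds A, F; AF→CDE adds C, E → {A, B, C, D, E, F}. Minimal: {D}⁺ = {A, C, D, E, F}; {B}⁺ = {B} — none reach the full schema.
{A, B, F}⁺: AF→CDE adds C, D, E → {A, B, C, D, E, F}. Minimal: {B, F}⁺ = {B, F}; {A, F}⁺ = {A, C, D, E, F}; {A, B}⁺ = {A, B} — none reach the full schema.
Any other superkey contains one of these as a subset, so there are no further candidate keys.

{B, D}, {A, B, F}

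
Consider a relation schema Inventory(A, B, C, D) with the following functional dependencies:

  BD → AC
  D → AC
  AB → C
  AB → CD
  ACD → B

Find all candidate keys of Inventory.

{D}⁺: D→AC adds A, C; ACD→B adds B → {A, B, C, D}.
{A, B}⁺: AB→C adds C; AB→CD adds D → {A, B, C, D}. Minimal: {B}⁺ = {B}; {A}⁺ = {A} — none reach the full schema.
Any other superkey contains one of these as a subset, so there are no further candidate keys.

D; AB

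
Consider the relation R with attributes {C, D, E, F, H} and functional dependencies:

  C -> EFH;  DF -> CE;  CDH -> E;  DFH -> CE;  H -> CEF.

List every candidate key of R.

Attribute D never appears on the right-hand side of any dependency, so D must belong to every candidate key.
{D}⁺ = {D}, which is not all of the schema, so we must add further attributes.
{C, D}⁺: C→EFH adds E, F, H → {C, D, E, F, H}. Minimal: {D}⁺ = {D}; {C}⁺ = {C, E, F, H} — none reach the full schema.
{D, F}⁺: DF→CE adds C, E; C→EFH adds H → {C, D, E, F, H}. Minimal: {F}⁺ = {F}; {D}⁺ = {D} — none reach the full schema.
{D, H}⁺: H→CEF adds C, E, F → {C, D, E, F, H}. Minimal: {H}⁺ = {C, E, F, H}; {D}⁺ = {D} — none reach the full schema.

{C, D}; {D, F}; {D, H}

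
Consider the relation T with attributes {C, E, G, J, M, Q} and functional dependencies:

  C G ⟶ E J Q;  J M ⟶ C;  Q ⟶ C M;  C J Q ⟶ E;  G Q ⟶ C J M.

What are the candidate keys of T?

Attribute G never appears on the right-hand side of any dependency, so G must belong to every candidate key.
{G}⁺ = {G}, which is not all of the schema, so we must add further attributes.
{C, G}⁺: CG→EJQ adds E, J, Q; Q→CM adds M → {C, E, G, J, M, Q}. Minimal: {G}⁺ = {G}; {C}⁺ = {C} — none reach the full schema.
{G, Q}⁺: Q→CM adds C, M; GQ→CJM adds J; CG→EJQ adds E → {C, E, G, J, M, Q}. Minimal: {Q}⁺ = {C, M, Q}; {G}⁺ = {G} — none reach the full schema.
{G, J, M}⁺: JM→C adds C; CG→EJQ adds E, Q → {C, E, G, J, M, Q}. Minimal: {J, M}⁺ = {C, J, M}; {G, M}⁺ = {G, M}; {G, J}⁺ = {G, J} — none reach the full schema.

CG; GQ; GJM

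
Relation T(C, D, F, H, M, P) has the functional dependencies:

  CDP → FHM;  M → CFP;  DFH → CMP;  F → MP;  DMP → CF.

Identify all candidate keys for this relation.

DF, DM, CDP

Attribute D never appears on the right-hand side of any dependency, so D must belong to every candidate key.
{D}⁺ = {D}, which is not all of the schema, so we must add further attributes.
{D, F}⁺: F→MP adds M, P; DMP→CF adds C; CDP→FHM adds H → {C, D, F, H, M, P}.
{D, M}⁺: M→CFP adds C, F, P; CDP→FHM adds H → {C, D, F, H, M, P}.
{C, D, P}⁺: CDP→FHM adds F, H, M → {C, D, F, H, M, P}.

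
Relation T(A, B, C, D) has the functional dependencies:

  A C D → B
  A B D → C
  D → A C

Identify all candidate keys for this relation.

Attribute D never appears on the right-hand side of any dependency, so D must belong to every candidate key.
{D}⁺ = {A, B, C, D}, which is all of the schema, so {D} is the only candidate key.

{D}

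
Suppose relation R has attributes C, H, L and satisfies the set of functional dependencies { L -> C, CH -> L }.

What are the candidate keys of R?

Attribute H never appears on the right-hand side of any dependency, so H must belong to every candidate key.
{H}⁺ = {H}, which is not all of the schema, so we must add further attributes.
{C, H}⁺: CH→L adds L → {C, H, L}. Minimal: {H}⁺ = {H}; {C}⁺ = {C} — none reach the full schema.
{H, L}⁺: L→C adds C → {C, H, L}. Minimal: {L}⁺ = {C, L}; {H}⁺ = {H} — none reach the full schema.

(C, H), (H, L)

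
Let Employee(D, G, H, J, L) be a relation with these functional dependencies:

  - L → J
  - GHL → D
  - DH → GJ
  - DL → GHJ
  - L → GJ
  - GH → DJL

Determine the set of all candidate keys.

DH, DL, GH, HL

{D, H}⁺: DH→GJ adds G, J; GH→DJL adds L → {D, G, H, J, L}.
{D, L}⁺: L→J adds J; DL→GHJ adds G, H → {D, G, H, J, L}.
{G, H}⁺: GH→DJL adds D, J, L → {D, G, H, J, L}.
{H, L}⁺: L→J adds J; L→GJ adds G; GH→DJL adds D → {D, G, H, J, L}.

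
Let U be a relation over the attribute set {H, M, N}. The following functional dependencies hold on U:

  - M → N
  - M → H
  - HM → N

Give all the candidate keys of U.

Attribute M never appears on the right-hand side of any dependency, so M must belong to every candidate key.
{M}⁺ = {H, M, N}, which is all of the schema, so {M} is the only candidate key.

{M}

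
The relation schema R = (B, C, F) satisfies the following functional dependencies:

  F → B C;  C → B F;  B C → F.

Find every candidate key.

{C}⁺: C→BF adds B, F → {B, C, F}.
{F}⁺: F→BC adds B, C → {B, C, F}.
Any other superkey contains one of these as a subset, so there are no further candidate keys.

{C}; {F}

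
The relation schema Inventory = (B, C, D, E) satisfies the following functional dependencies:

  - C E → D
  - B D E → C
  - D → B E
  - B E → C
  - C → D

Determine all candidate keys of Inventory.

C; D; BE

{C}⁺: C→D adds D; D→BE adds B, E → {B, C, D, E}.
{D}⁺: D→BE adds B, E; BE→C adds C → {B, C, D, E}.
{B, E}⁺: BE→C adds C; C→D adds D → {B, C, D, E}. Minimal: {E}⁺ = {E}; {B}⁺ = {B} — none reach the full schema.
Any other superkey contains one of these as a subset, so there are no further candidate keys.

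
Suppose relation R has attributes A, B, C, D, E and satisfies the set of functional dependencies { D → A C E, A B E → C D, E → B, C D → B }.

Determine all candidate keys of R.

{D}⁺: D→ACE adds A, C, E; E→B adds B → {A, B, C, D, E}.
{A, E}⁺: E→B adds B; ABE→CD adds C, D → {A, B, C, D, E}. Minimal: {E}⁺ = {B, E}; {A}⁺ = {A} — none reach the full schema.

{D}, {A, E}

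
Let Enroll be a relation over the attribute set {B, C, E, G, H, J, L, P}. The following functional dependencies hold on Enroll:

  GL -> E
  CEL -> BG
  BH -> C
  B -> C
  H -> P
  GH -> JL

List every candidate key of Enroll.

{B, G, H}, {C, G, H}, {B, E, H, L}, {C, E, H, L}

Attribute H never appears on the right-hand side of any dependency, so H must belong to every candidate key.
{H}⁺ = {H, P}, which is not all of the schema, so we must add further attributes.
{B, G, H}⁺: BH→C adds C; H→P adds P; GH→JL adds J, L; GL→E adds E → {B, C, E, G, H, J, L, P}.
{C, G, H}⁺: H→P adds P; GH→JL adds J, L; GL→E adds E; CEL→BG adds B → {B, C, E, G, H, J, L, P}.
{B, E, H, L}⁺: BH→C adds C; H→P adds P; CEL→BG adds G; GH→JL adds J → {B, C, E, G, H, J, L, P}.
{C, E, H, L}⁺: CEL→BG adds B, G; H→P adds P; GH→JL adds J → {B, C, E, G, H, J, L, P}.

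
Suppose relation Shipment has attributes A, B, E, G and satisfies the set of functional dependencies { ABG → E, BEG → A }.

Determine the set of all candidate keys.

(A, B, G), (B, E, G)

Attributes B, G never appear on any right-hand side, so every candidate key must contain {B, G}.
{B, G}⁺ = {B, G}, which is not all of the schema, so we must add further attributes.
{A, B, G}⁺: ABG→E adds E → {A, B, E, G}.
{B, E, G}⁺: BEG→A adds A → {A, B, E, G}.
Any other superkey contains one of these as a subset, so there are no further candidate keys.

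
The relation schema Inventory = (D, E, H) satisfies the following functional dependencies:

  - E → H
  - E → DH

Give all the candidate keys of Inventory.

Attribute E never appears on the right-hand side of any dependency, so E must belong to every candidate key.
{E}⁺ = {D, E, H}, which is all of the schema, so {E} is the only candidate key.

E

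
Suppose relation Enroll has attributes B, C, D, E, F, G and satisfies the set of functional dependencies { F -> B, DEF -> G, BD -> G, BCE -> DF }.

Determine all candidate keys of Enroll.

{B, C, E}, {C, E, F}

Attributes C, E never appear on any right-hand side, so every candidate key must contain {C, E}.
{C, E}⁺ = {C, E}, which is not all of the schema, so we must add further attributes.
{B, C, E}⁺: BCE→DF adds D, F; DEF→G adds G → {B, C, D, E, F, G}.
{C, E, F}⁺: F→B adds B; BCE→DF adds D; DEF→G adds G → {B, C, D, E, F, G}.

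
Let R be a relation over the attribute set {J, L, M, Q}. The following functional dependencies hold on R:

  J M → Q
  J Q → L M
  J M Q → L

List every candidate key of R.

JM, JQ

Attribute J never appears on the right-hand side of any dependency, so J must belong to every candidate key.
{J}⁺ = {J}, which is not all of the schema, so we must add further attributes.
{J, M}⁺: JM→Q adds Q; JQ→LM adds L → {J, L, M, Q}.
{J, Q}⁺: JQ→LM adds L, M → {J, L, M, Q}.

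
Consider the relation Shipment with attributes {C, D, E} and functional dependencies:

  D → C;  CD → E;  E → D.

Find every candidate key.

{D}⁺: D→C adds C; CD→E adds E → {C, D, E}.
{E}⁺: E→D adds D; D→C adds C → {C, D, E}.
Any other superkey contains one of these as a subset, so there are no further candidate keys.

{D}; {E}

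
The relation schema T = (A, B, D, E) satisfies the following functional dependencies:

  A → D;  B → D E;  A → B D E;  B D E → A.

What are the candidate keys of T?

A; B

{A}⁺: A→D adds D; A→BDE adds B, E → {A, B, D, E}.
{B}⁺: B→DE adds D, E; BDE→A adds A → {A, B, D, E}.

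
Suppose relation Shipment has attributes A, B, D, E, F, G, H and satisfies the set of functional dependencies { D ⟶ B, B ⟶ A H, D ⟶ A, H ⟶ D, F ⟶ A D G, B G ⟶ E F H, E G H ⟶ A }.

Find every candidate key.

{F}⁺: F→ADG adds A, D, G; D→B adds B; B→AH adds H; BG→EFH adds E → {A, B, D, E, F, G, H}.
{B, G}⁺: B→AH adds A, H; H→D adds D; BG→EFH adds E, F → {A, B, D, E, F, G, H}. Minimal: {G}⁺ = {G}; {B}⁺ = {A, B, D, H} — none reach the full schema.
{D, G}⁺: D→B adds B; B→AH adds A, H; BG→EFH adds E, F → {A, B, D, E, F, G, H}. Minimal: {G}⁺ = {G}; {D}⁺ = {A, B, D, H} — none reach the full schema.
{G, H}⁺: H→D adds D; D→B adds B; B→AH adds A; BG→EFH adds E, F → {A, B, D, E, F, G, H}. Minimal: {H}⁺ = {A, B, D, H}; {G}⁺ = {G} — none reach the full schema.
Any other superkey contains one of these as a subset, so there are no further candidate keys.

F, BG, DG, GH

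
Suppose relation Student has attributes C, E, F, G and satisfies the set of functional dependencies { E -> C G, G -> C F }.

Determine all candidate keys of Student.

Attribute E never appears on the right-hand side of any dependency, so E must belong to every candidate key.
{E}⁺ = {C, E, F, G}, which is all of the schema, so {E} is the only candidate key.

(E)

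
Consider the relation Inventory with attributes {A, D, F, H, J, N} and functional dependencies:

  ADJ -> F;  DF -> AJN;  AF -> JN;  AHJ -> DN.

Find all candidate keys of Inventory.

Attribute H never appears on the right-hand side of any dependency, so H must belong to every candidate key.
{H}⁺ = {H}, which is not all of the schema, so we must add further attributes.
{A, F, H}⁺: AF→JN adds J, N; AHJ→DN adds D → {A, D, F, H, J, N}. Minimal: {F, H}⁺ = {F, H}; {A, H}⁺ = {A, H}; {A, F}⁺ = {A, F, J, N} — none reach the full schema.
{A, H, J}⁺: AHJ→DN adds D, N; ADJ→F adds F → {A, D, F, H, J, N}. Minimal: {H, J}⁺ = {H, J}; {A, J}⁺ = {A, J}; {A, H}⁺ = {A, H} — none reach the full schema.
{D, F, H}⁺: DF→AJN adds A, J, N → {A, D, F, H, J, N}. Minimal: {F, H}⁺ = {F, H}; {D, H}⁺ = {D, H}; {D, F}⁺ = {A, D, F, J, N} — none reach the full schema.
Any other superkey contains one of these as a subset, so there are no further candidate keys.

(A, F, H); (A, H, J); (D, F, H)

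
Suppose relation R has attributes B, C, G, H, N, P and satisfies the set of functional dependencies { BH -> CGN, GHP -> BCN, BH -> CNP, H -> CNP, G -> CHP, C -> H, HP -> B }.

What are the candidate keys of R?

(C); (G); (H)

{C}⁺: C→H adds H; H→CNP adds N, P; HP→B adds B; BH→CGN adds G → {B, C, G, H, N, P}.
{G}⁺: G→CHP adds C, H, P; HP→B adds B; BH→CGN adds N → {B, C, G, H, N, P}.
{H}⁺: H→CNP adds C, N, P; HP→B adds B; BH→CGN adds G → {B, C, G, H, N, P}.
Any other superkey contains one of these as a subset, so there are no further candidate keys.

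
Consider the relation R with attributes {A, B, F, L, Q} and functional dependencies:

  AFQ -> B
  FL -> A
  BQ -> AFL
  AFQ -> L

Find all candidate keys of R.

{B, Q}⁺: BQ→AFL adds A, F, L → {A, B, F, L, Q}. Minimal: {Q}⁺ = {Q}; {B}⁺ = {B} — none reach the full schema.
{A, F, Q}⁺: AFQ→B adds B; BQ→AFL adds L → {A, B, F, L, Q}. Minimal: {F, Q}⁺ = {F, Q}; {A, Q}⁺ = {A, Q}; {A, F}⁺ = {A, F} — none reach the full schema.
{F, L, Q}⁺: FL→A adds A; AFQ→B adds B → {A, B, F, L, Q}. Minimal: {L, Q}⁺ = {L, Q}; {F, Q}⁺ = {F, Q}; {F, L}⁺ = {A, F, L} — none reach the full schema.
Any other superkey contains one of these as a subset, so there are no further candidate keys.

BQ, AFQ, FLQ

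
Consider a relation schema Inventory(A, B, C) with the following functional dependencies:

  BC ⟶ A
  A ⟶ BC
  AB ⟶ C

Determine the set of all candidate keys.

{A}⁺: A→BC adds B, C → {A, B, C}.
{B, C}⁺: BC→A adds A → {A, B, C}.

A, BC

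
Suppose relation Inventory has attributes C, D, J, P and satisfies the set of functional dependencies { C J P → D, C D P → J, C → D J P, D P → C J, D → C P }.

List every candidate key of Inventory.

{C}⁺: C→DJP adds D, J, P → {C, D, J, P}.
{D}⁺: D→CP adds C, P; CDP→J adds J → {C, D, J, P}.
Any other superkey contains one of these as a subset, so there are no further candidate keys.

{C}; {D}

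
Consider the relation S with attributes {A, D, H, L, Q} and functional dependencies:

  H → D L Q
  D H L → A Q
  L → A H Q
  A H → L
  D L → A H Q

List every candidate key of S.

{H}⁺: H→DLQ adds D, L, Q; DHL→AQ adds A → {A, D, H, L, Q}.
{L}⁺: L→AHQ adds A, H, Q; H→DLQ adds D → {A, D, H, L, Q}.
Any other superkey contains one of these as a subset, so there are no further candidate keys.

H, L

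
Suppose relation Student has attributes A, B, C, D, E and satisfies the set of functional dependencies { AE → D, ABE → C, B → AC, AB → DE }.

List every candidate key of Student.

Attribute B never appears on the right-hand side of any dependency, so B must belong to every candidate key.
{B}⁺ = {A, B, C, D, E}, which is all of the schema, so {B} is the only candidate key.

{B}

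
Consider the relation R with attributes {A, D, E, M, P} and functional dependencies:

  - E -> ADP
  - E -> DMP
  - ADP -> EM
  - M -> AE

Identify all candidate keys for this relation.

{E}⁺: E→ADP adds A, D, P; E→DMP adds M → {A, D, E, M, P}.
{M}⁺: M→AE adds A, E; E→ADP adds D, P → {A, D, E, M, P}.
{A, D, P}⁺: ADP→EM adds E, M → {A, D, E, M, P}.
Any other superkey contains one of these as a subset, so there are no further candidate keys.

(E), (M), (A, D, P)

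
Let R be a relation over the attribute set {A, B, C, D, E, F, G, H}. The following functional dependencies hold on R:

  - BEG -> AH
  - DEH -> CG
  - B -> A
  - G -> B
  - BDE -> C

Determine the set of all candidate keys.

(D, E, F, G); (D, E, F, H)

Attributes D, E, F never appear on any right-hand side, so every candidate key must contain {D, E, F}.
{D, E, F}⁺ = {D, E, F}, which is not all of the schema, so we must add further attributes.
{D, E, F, G}⁺: G→B adds B; BDE→C adds C; BEG→AH adds A, H → {A, B, C, D, E, F, G, H}. Minimal: {E, F, G}⁺ = {A, B, E, F, G, H}; {D, F, G}⁺ = {A, B, D, F, G}; {D, E, G}⁺ = {A, B, C, D, E, G, H}; … — none reach the full schema.
{D, E, F, H}⁺: DEH→CG adds C, G; G→B adds B; BEG→AH adds A → {A, B, C, D, E, F, G, H}. Minimal: {E, F, H}⁺ = {E, F, H}; {D, F, H}⁺ = {D, F, H}; {D, E, H}⁺ = {A, B, C, D, E, G, H}; … — none reach the full schema.
Any other superkey contains one of these as a subset, so there are no further candidate keys.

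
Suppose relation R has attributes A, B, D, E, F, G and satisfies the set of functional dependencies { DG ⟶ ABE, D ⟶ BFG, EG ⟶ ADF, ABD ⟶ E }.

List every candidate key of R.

(D), (E, G)

{D}⁺: D→BFG adds B, F, G; DG→ABE adds A, E → {A, B, D, E, F, G}.
{E, G}⁺: EG→ADF adds A, D, F; DG→ABE adds B → {A, B, D, E, F, G}.
Any other superkey contains one of these as a subset, so there are no further candidate keys.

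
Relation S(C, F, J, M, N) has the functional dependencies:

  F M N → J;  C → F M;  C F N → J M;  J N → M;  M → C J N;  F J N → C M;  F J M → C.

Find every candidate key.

{C}⁺: C→FM adds F, M; M→CJN adds J, N → {C, F, J, M, N}.
{M}⁺: M→CJN adds C, J, N; C→FM adds F → {C, F, J, M, N}.
{J, N}⁺: JN→M adds M; M→CJN adds C; C→FM adds F → {C, F, J, M, N}. Minimal: {N}⁺ = {N}; {J}⁺ = {J} — none reach the full schema.
Any other superkey contains one of these as a subset, so there are no further candidate keys.

{C}; {M}; {J, N}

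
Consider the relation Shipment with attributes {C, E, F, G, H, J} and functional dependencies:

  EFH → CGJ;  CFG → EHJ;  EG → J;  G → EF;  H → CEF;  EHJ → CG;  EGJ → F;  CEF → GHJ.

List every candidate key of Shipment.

{H}⁺: H→CEF adds C, E, F; CEF→GHJ adds G, J → {C, E, F, G, H, J}.
{C, G}⁺: G→EF adds E, F; CEF→GHJ adds H, J → {C, E, F, G, H, J}. Minimal: {G}⁺ = {E, F, G, J}; {C}⁺ = {C} — none reach the full schema.
{C, E, F}⁺: CEF→GHJ adds G, H, J → {C, E, F, G, H, J}. Minimal: {E, F}⁺ = {E, F}; {C, F}⁺ = {C, F}; {C, E}⁺ = {C, E} — none reach the full schema.

(H); (C, G); (C, E, F)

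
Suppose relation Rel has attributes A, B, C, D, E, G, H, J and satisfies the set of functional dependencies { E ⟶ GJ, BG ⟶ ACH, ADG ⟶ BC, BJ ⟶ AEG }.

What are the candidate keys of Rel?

ADE, BDE, BDJ, ADGJ

Attribute D never appears on the right-hand side of any dependency, so D must belong to every candidate key.
{D}⁺ = {D}, which is not all of the schema, so we must add further attributes.
{A, D, E}⁺: E→GJ adds G, J; ADG→BC adds B, C; BG→ACH adds H → {A, B, C, D, E, G, H, J}. Minimal: {D, E}⁺ = {D, E, G, J}; {A, E}⁺ = {A, E, G, J}; {A, D}⁺ = {A, D} — none reach the full schema.
{B, D, E}⁺: E→GJ adds G, J; BG→ACH adds A, C, H → {A, B, C, D, E, G, H, J}. Minimal: {D, E}⁺ = {D, E, G, J}; {B, E}⁺ = {A, B, C, E, G, H, J}; {B, D}⁺ = {B, D} — none reach the full schema.
{B, D, J}⁺: BJ→AEG adds A, E, G; BG→ACH adds C, H → {A, B, C, D, E, G, H, J}. Minimal: {D, J}⁺ = {D, J}; {B, J}⁺ = {A, B, C, E, G, H, J}; {B, D}⁺ = {B, D} — none reach the full schema.
{A, D, G, J}⁺: ADG→BC adds B, C; BJ→AEG adds E; BG→ACH adds H → {A, B, C, D, E, G, H, J}. Minimal: {D, G, J}⁺ = {D, G, J}; {A, G, J}⁺ = {A, G, J}; {A, D, J}⁺ = {A, D, J}; … — none reach the full schema.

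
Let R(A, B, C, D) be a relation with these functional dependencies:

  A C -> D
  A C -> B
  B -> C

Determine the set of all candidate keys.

Attribute A never appears on the right-hand side of any dependency, so A must belong to every candidate key.
{A}⁺ = {A}, which is not all of the schema, so we must add further attributes.
{A, B}⁺: B→C adds C; AC→D adds D → {A, B, C, D}. Minimal: {B}⁺ = {B, C}; {A}⁺ = {A} — none reach the full schema.
{A, C}⁺: AC→D adds D; AC→B adds B → {A, B, C, D}. Minimal: {C}⁺ = {C}; {A}⁺ = {A} — none reach the full schema.

(A, B), (A, C)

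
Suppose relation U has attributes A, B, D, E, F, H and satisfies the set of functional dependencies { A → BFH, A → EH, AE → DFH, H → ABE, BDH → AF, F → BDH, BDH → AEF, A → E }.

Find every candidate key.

A; F; H

{A}⁺: A→BFH adds B, F, H; A→EH adds E; AE→DFH adds D → {A, B, D, E, F, H}.
{F}⁺: F→BDH adds B, D, H; BDH→AEF adds A, E → {A, B, D, E, F, H}.
{H}⁺: H→ABE adds A, B, E; A→BFH adds F; AE→DFH adds D → {A, B, D, E, F, H}.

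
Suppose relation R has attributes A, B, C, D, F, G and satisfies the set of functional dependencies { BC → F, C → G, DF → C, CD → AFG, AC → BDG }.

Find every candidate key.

(A, C), (C, D), (D, F)

{A, C}⁺: C→G adds G; AC→BDG adds B, D; BC→F adds F → {A, B, C, D, F, G}. Minimal: {C}⁺ = {C, G}; {A}⁺ = {A} — none reach the full schema.
{C, D}⁺: C→G adds G; CD→AFG adds A, F; AC→BDG adds B → {A, B, C, D, F, G}. Minimal: {D}⁺ = {D}; {C}⁺ = {C, G} — none reach the full schema.
{D, F}⁺: DF→C adds C; CD→AFG adds A, G; AC→BDG adds B → {A, B, C, D, F, G}. Minimal: {F}⁺ = {F}; {D}⁺ = {D} — none reach the full schema.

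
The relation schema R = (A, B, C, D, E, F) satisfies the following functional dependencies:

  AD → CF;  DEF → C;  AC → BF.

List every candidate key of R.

ADE

Attributes A, D, E never appear on any right-hand side, so every candidate key must contain {A, D, E}.
{A, D, E}⁺ = {A, B, C, D, E, F}, which is all of the schema, so {A, D, E} is the only candidate key.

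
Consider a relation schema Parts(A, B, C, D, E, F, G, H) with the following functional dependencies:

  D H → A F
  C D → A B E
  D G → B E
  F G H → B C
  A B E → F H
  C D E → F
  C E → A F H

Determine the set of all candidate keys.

Attributes D, G never appear on any right-hand side, so every candidate key must contain {D, G}.
{D, G}⁺ = {B, D, E, G}, which is not all of the schema, so we must add further attributes.
{A, D, G}⁺: DG→BE adds B, E; ABE→FH adds F, H; FGH→BC adds C → {A, B, C, D, E, F, G, H}. Minimal: {D, G}⁺ = {B, D, E, G}; {A, G}⁺ = {A, G}; {A, D}⁺ = {A, D} — none reach the full schema.
{C, D, G}⁺: CD→ABE adds A, B, E; ABE→FH adds F, H → {A, B, C, D, E, F, G, H}. Minimal: {D, G}⁺ = {B, D, E, G}; {C, G}⁺ = {C, G}; {C, D}⁺ = {A, B, C, D, E, F, H} — none reach the full schema.
{D, G, H}⁺: DH→AF adds A, F; DG→BE adds B, E; FGH→BC adds C → {A, B, C, D, E, F, G, H}. Minimal: {G, H}⁺ = {G, H}; {D, H}⁺ = {A, D, F, H}; {D, G}⁺ = {B, D, E, G} — none reach the full schema.

{A, D, G}, {C, D, G}, {D, G, H}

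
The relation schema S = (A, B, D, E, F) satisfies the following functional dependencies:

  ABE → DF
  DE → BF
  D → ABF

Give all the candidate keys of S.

{D, E}, {A, B, E}

Attribute E never appears on the right-hand side of any dependency, so E must belong to every candidate key.
{E}⁺ = {E}, which is not all of the schema, so we must add further attributes.
{D, E}⁺: DE→BF adds B, F; D→ABF adds A → {A, B, D, E, F}. Minimal: {E}⁺ = {E}; {D}⁺ = {A, B, D, F} — none reach the full schema.
{A, B, E}⁺: ABE→DF adds D, F → {A, B, D, E, F}. Minimal: {B, E}⁺ = {B, E}; {A, E}⁺ = {A, E}; {A, B}⁺ = {A, B} — none reach the full schema.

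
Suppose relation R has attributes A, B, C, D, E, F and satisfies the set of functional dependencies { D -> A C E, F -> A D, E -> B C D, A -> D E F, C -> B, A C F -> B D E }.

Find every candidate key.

{A}, {D}, {E}, {F}

{A}⁺: A→DEF adds D, E, F; D→ACE adds C; E→BCD adds B → {A, B, C, D, E, F}.
{D}⁺: D→ACE adds A, C, E; E→BCD adds B; A→DEF adds F → {A, B, C, D, E, F}.
{E}⁺: E→BCD adds B, C, D; D→ACE adds A; A→DEF adds F → {A, B, C, D, E, F}.
{F}⁺: F→AD adds A, D; A→DEF adds E; D→ACE adds C; E→BCD adds B → {A, B, C, D, E, F}.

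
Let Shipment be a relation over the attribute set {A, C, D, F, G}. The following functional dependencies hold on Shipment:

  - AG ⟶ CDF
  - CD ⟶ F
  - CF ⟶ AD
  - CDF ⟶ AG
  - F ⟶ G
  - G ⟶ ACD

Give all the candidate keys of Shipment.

{F}, {G}, {C, D}

{F}⁺: F→G adds G; G→ACD adds A, C, D → {A, C, D, F, G}.
{G}⁺: G→ACD adds A, C, D; AG→CDF adds F → {A, C, D, F, G}.
{C, D}⁺: CD→F adds F; CF→AD adds A; CDF→AG adds G → {A, C, D, F, G}. Minimal: {D}⁺ = {D}; {C}⁺ = {C} — none reach the full schema.
Any other superkey contains one of these as a subset, so there are no further candidate keys.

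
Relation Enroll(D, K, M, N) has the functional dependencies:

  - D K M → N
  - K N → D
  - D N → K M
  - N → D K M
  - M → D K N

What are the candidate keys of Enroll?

{M}⁺: M→DKN adds D, K, N → {D, K, M, N}.
{N}⁺: N→DKM adds D, K, M → {D, K, M, N}.

(M), (N)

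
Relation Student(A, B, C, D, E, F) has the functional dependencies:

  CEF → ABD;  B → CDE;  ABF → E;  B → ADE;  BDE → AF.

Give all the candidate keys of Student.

{B}⁺: B→CDE adds C, D, E; B→ADE adds A; BDE→AF adds F → {A, B, C, D, E, F}.
{C, E, F}⁺: CEF→ABD adds A, B, D → {A, B, C, D, E, F}. Minimal: {E, F}⁺ = {E, F}; {C, F}⁺ = {C, F}; {C, E}⁺ = {C, E} — none reach the full schema.
Any other superkey contains one of these as a subset, so there are no further candidate keys.

{B}; {C, E, F}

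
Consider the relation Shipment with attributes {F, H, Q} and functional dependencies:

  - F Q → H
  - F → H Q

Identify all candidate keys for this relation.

Attribute F never appears on the right-hand side of any dependency, so F must belong to every candidate key.
{F}⁺ = {F, H, Q}, which is all of the schema, so {F} is the only candidate key.

F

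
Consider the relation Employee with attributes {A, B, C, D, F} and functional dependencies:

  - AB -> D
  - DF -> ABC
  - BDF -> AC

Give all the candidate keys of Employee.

{D, F}, {A, B, F}

Attribute F never appears on the right-hand side of any dependency, so F must belong to every candidate key.
{F}⁺ = {F}, which is not all of the schema, so we must add further attributes.
{D, F}⁺: DF→ABC adds A, B, C → {A, B, C, D, F}.
{A, B, F}⁺: AB→D adds D; DF→ABC adds C → {A, B, C, D, F}.
Any other superkey contains one of these as a subset, so there are no further candidate keys.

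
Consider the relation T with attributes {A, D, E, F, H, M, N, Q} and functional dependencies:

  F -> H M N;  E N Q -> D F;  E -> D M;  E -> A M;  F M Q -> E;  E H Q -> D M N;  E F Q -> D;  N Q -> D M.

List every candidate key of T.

{F, Q}⁺: F→HMN adds H, M, N; FMQ→E adds E; EHQ→DMN adds D; E→AM adds A → {A, D, E, F, H, M, N, Q}. Minimal: {Q}⁺ = {Q}; {F}⁺ = {F, H, M, N} — none reach the full schema.
{E, H, Q}⁺: E→DM adds D, M; E→AM adds A; EHQ→DMN adds N; ENQ→DF adds F → {A, D, E, F, H, M, N, Q}. Minimal: {H, Q}⁺ = {H, Q}; {E, Q}⁺ = {A, D, E, M, Q}; {E, H}⁺ = {A, D, E, H, M} — none reach the full schema.
{E, N, Q}⁺: ENQ→DF adds D, F; E→DM adds M; E→AM adds A; F→HMN adds H → {A, D, E, F, H, M, N, Q}. Minimal: {N, Q}⁺ = {D, M, N, Q}; {E, Q}⁺ = {A, D, E, M, Q}; {E, N}⁺ = {A, D, E, M, N} — none reach the full schema.

{F, Q}, {E, H, Q}, {E, N, Q}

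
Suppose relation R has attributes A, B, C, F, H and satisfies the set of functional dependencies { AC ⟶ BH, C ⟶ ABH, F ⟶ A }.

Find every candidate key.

{C, F}

Attributes C, F never appear on any right-hand side, so every candidate key must contain {C, F}.
{C, F}⁺ = {A, B, C, F, H}, which is all of the schema, so {C, F} is the only candidate key.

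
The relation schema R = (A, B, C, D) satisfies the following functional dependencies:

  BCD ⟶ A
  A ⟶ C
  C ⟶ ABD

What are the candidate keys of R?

{A}⁺: A→C adds C; C→ABD adds B, D → {A, B, C, D}.
{C}⁺: C→ABD adds A, B, D → {A, B, C, D}.

(A); (C)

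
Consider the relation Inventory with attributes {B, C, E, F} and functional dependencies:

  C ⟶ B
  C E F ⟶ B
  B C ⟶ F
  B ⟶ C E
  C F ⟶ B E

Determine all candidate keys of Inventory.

{B}, {C}

{B}⁺: B→CE adds C, E; BC→F adds F → {B, C, E, F}.
{C}⁺: C→B adds B; BC→F adds F; B→CE adds E → {B, C, E, F}.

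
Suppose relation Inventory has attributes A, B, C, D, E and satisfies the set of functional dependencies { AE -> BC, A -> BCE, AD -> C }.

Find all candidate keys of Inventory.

{A, D}

Attributes A, D never appear on any right-hand side, so every candidate key must contain {A, D}.
{A, D}⁺ = {A, B, C, D, E}, which is all of the schema, so {A, D} is the only candidate key.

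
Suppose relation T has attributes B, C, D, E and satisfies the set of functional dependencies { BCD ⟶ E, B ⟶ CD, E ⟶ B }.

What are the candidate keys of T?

(B); (E)

{B}⁺: B→CD adds C, D; BCD→E adds E → {B, C, D, E}.
{E}⁺: E→B adds B; B→CD adds C, D → {B, C, D, E}.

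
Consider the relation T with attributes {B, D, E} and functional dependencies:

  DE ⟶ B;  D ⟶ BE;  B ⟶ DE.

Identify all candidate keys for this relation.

{B}⁺: B→DE adds D, E → {B, D, E}.
{D}⁺: D→BE adds B, E → {B, D, E}.

(B), (D)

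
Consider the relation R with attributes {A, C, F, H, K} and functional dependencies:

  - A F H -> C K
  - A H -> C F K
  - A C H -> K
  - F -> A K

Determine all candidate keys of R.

Attribute H never appears on the right-hand side of any dependency, so H must belong to every candidate key.
{H}⁺ = {H}, which is not all of the schema, so we must add further attributes.
{A, H}⁺: AH→CFK adds C, F, K → {A, C, F, H, K}. Minimal: {H}⁺ = {H}; {A}⁺ = {A} — none reach the full schema.
{F, H}⁺: F→AK adds A, K; AFH→CK adds C → {A, C, F, H, K}. Minimal: {H}⁺ = {H}; {F}⁺ = {A, F, K} — none reach the full schema.

AH; FH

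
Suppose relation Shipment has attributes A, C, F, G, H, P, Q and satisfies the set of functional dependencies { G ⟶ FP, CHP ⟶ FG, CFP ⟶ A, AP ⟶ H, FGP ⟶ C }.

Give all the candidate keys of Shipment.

(G, Q); (A, C, P, Q); (C, F, P, Q); (C, H, P, Q)

{G, Q}⁺: G→FP adds F, P; FGP→C adds C; CFP→A adds A; AP→H adds H → {A, C, F, G, H, P, Q}. Minimal: {Q}⁺ = {Q}; {G}⁺ = {A, C, F, G, H, P} — none reach the full schema.
{A, C, P, Q}⁺: AP→H adds H; CHP→FG adds F, G → {A, C, F, G, H, P, Q}. Minimal: {C, P, Q}⁺ = {C, P, Q}; {A, P, Q}⁺ = {A, H, P, Q}; {A, C, Q}⁺ = {A, C, Q}; … — none reach the full schema.
{C, F, P, Q}⁺: CFP→A adds A; AP→H adds H; CHP→FG adds G → {A, C, F, G, H, P, Q}. Minimal: {F, P, Q}⁺ = {F, P, Q}; {C, P, Q}⁺ = {C, P, Q}; {C, F, Q}⁺ = {C, F, Q}; … — none reach the full schema.
{C, H, P, Q}⁺: CHP→FG adds F, G; CFP→A adds A → {A, C, F, G, H, P, Q}. Minimal: {H, P, Q}⁺ = {H, P, Q}; {C, P, Q}⁺ = {C, P, Q}; {C, H, Q}⁺ = {C, H, Q}; … — none reach the full schema.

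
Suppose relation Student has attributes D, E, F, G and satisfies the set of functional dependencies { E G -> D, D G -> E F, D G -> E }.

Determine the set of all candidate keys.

{D, G}, {E, G}

Attribute G never appears on the right-hand side of any dependency, so G must belong to every candidate key.
{G}⁺ = {G}, which is not all of the schema, so we must add further attributes.
{D, G}⁺: DG→EF adds E, F → {D, E, F, G}.
{E, G}⁺: EG→D adds D; DG→EF adds F → {D, E, F, G}.
Any other superkey contains one of these as a subset, so there are no further candidate keys.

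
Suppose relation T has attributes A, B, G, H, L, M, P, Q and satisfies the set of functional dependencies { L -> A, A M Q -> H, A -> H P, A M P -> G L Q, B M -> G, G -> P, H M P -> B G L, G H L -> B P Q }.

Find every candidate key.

{A, M}; {L, M}; {B, H, M}; {G, H, M}; {H, M, P}

Attribute M never appears on the right-hand side of any dependency, so M must belong to every candidate key.
{M}⁺ = {M}, which is not all of the schema, so we must add further attributes.
{A, M}⁺: A→HP adds H, P; AMP→GLQ adds G, L, Q; HMP→BGL adds B → {A, B, G, H, L, M, P, Q}.
{L, M}⁺: L→A adds A; A→HP adds H, P; AMP→GLQ adds G, Q; HMP→BGL adds B → {A, B, G, H, L, M, P, Q}.
{B, H, M}⁺: BM→G adds G; G→P adds P; HMP→BGL adds L; GHL→BPQ adds Q; L→A adds A → {A, B, G, H, L, M, P, Q}.
{G, H, M}⁺: G→P adds P; HMP→BGL adds B, L; GHL→BPQ adds Q; L→A adds A → {A, B, G, H, L, M, P, Q}.
{H, M, P}⁺: HMP→BGL adds B, G, L; GHL→BPQ adds Q; L→A adds A → {A, B, G, H, L, M, P, Q}.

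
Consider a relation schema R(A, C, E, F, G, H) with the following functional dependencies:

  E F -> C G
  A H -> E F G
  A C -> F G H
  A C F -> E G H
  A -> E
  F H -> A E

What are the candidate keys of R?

AC, AF, AH, FH

{A, C}⁺: AC→FGH adds F, G, H; ACF→EGH adds E → {A, C, E, F, G, H}.
{A, F}⁺: A→E adds E; EF→CG adds C, G; AC→FGH adds H → {A, C, E, F, G, H}.
{A, H}⁺: AH→EFG adds E, F, G; EF→CG adds C → {A, C, E, F, G, H}.
{F, H}⁺: FH→AE adds A, E; EF→CG adds C, G → {A, C, E, F, G, H}.
Any other superkey contains one of these as a subset, so there are no further candidate keys.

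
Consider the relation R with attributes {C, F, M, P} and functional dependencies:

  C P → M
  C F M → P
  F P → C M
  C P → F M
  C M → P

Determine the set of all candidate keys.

{C, M}; {C, P}; {F, P}

{C, M}⁺: CM→P adds P; CP→FM adds F → {C, F, M, P}. Minimal: {M}⁺ = {M}; {C}⁺ = {C} — none reach the full schema.
{C, P}⁺: CP→M adds M; CP→FM adds F → {C, F, M, P}. Minimal: {P}⁺ = {P}; {C}⁺ = {C} — none reach the full schema.
{F, P}⁺: FP→CM adds C, M → {C, F, M, P}. Minimal: {P}⁺ = {P}; {F}⁺ = {F} — none reach the full schema.
Any other superkey contains one of these as a subset, so there are no further candidate keys.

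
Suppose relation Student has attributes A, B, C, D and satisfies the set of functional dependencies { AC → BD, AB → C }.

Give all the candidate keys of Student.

Attribute A never appears on the right-hand side of any dependency, so A must belong to every candidate key.
{A}⁺ = {A}, which is not all of the schema, so we must add further attributes.
{A, B}⁺: AB→C adds C; AC→BD adds D → {A, B, C, D}. Minimal: {B}⁺ = {B}; {A}⁺ = {A} — none reach the full schema.
{A, C}⁺: AC→BD adds B, D → {A, B, C, D}. Minimal: {C}⁺ = {C}; {A}⁺ = {A} — none reach the full schema.
Any other superkey contains one of these as a subset, so there are no further candidate keys.

{A, B}, {A, C}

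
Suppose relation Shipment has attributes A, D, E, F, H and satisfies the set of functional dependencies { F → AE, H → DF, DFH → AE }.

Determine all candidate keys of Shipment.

{H}

Attribute H never appears on the right-hand side of any dependency, so H must belong to every candidate key.
{H}⁺ = {A, D, E, F, H}, which is all of the schema, so {H} is the only candidate key.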